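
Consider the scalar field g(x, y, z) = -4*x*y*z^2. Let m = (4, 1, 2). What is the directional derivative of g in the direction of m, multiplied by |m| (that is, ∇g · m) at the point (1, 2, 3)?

-420

∂g/∂x = -4*y*z^2
∂g/∂y = -4*x*z^2
∂g/∂z = -8*x*y*z
∇g at (1, 2, 3) = (-72, -36, -48)
∇g · m = (-72)(4) + (-36)(1) + (-48)(2) = -420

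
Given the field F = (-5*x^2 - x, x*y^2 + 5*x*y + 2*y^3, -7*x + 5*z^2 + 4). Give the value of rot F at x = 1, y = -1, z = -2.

(0, 7, -4)

(∇×F)₁ = ∂F₃/∂y − ∂F₂/∂z = 0
(∇×F)₂ = ∂F₁/∂z − ∂F₃/∂x = 7
(∇×F)₃ = ∂F₂/∂x − ∂F₁/∂y = y^2 + 5*y
∇×F = (0, 7, y^2 + 5*y)
At (1, -1, -2): (0, 7, -4).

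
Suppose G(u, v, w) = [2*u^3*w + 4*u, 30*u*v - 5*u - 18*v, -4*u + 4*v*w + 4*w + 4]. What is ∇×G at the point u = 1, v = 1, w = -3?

(-12, 6, 25)

(∇×G)₁ = ∂G₃/∂v − ∂G₂/∂w = 4*w
(∇×G)₂ = ∂G₁/∂w − ∂G₃/∂u = 2*u^3 + 4
(∇×G)₃ = ∂G₂/∂u − ∂G₁/∂v = 30*v - 5
∇×G = (4*w, 2*u^3 + 4, 30*v - 5)
At (1, 1, -3): (-12, 6, 25).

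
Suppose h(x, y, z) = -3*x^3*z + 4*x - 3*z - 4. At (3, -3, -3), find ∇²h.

∂²h/∂x² = -18*x*z
∂²h/∂y² = 0
∂²h/∂z² = 0
∇²h = -18*x*z
At (3, -3, -3): 162.

162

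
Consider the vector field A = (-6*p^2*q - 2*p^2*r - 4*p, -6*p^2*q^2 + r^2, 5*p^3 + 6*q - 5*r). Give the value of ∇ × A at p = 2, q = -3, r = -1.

(8, -68, -192)

(∇×A)₁ = ∂A₃/∂q − ∂A₂/∂r = -2*r + 6
(∇×A)₂ = ∂A₁/∂r − ∂A₃/∂p = -17*p^2
(∇×A)₃ = ∂A₂/∂p − ∂A₁/∂q = 6*p^2 - 12*p*q^2
∇×A = (-2*r + 6, -17*p^2, 6*p^2 - 12*p*q^2)
At (2, -3, -1): (8, -68, -192).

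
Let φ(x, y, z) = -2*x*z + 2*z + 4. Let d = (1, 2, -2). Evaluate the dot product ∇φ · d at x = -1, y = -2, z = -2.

∂φ/∂x = -2*z
∂φ/∂y = 0
∂φ/∂z = -2*x + 2
∇φ at (-1, -2, -2) = (4, 0, 4)
∇φ · d = (4)(1) + (0)(2) + (4)(-2) = -4

-4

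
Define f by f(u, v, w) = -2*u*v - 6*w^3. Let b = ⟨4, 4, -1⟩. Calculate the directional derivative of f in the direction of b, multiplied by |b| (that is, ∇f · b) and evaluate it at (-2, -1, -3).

∂f/∂u = -2*v
∂f/∂v = -2*u
∂f/∂w = -18*w^2
∇f at (-2, -1, -3) = (2, 4, -162)
∇f · b = (2)(4) + (4)(4) + (-162)(-1) = 186

186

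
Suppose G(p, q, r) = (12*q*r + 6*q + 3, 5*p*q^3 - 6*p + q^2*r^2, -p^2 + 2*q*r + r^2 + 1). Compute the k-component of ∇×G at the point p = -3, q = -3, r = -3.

(∇×G)_3 = ∂G₂/∂p − ∂G₁/∂q
= 5*q^3 - 6 − (12*r + 6)
= 5*q^3 - 12*r - 12
At (-3, -3, -3): -111.

-111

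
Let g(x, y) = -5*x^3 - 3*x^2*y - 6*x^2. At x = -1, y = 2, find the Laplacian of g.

∂²g/∂x² = -6*(5*x + y + 2)
∂²g/∂y² = 0
∇²g = -30*x - 6*y - 12
At (-1, 2): 6.

6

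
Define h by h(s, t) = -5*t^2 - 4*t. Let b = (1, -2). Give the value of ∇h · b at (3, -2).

∂h/∂s = 0
∂h/∂t = -10*t - 4
∇h at (3, -2) = (0, 16)
∇h · b = (0)(1) + (16)(-2) = -32

-32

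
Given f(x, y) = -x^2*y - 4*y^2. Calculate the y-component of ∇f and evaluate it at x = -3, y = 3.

(∇f)_2 = ∂f/∂y = -x^2 - 8*y
At (-3, 3): -33.

-33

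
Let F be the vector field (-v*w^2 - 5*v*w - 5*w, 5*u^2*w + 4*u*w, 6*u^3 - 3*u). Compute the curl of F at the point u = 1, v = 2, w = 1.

(-9, -34, 20)

(∇×F)₁ = ∂F₃/∂v − ∂F₂/∂w = -5*u^2 - 4*u
(∇×F)₂ = ∂F₁/∂w − ∂F₃/∂u = -18*u^2 - 2*v*w - 5*v - 2
(∇×F)₃ = ∂F₂/∂u − ∂F₁/∂v = 10*u*w + w^2 + 9*w
∇×F = (-5*u^2 - 4*u, -18*u^2 - 2*v*w - 5*v - 2, 10*u*w + w^2 + 9*w)
At (1, 2, 1): (-9, -34, 20).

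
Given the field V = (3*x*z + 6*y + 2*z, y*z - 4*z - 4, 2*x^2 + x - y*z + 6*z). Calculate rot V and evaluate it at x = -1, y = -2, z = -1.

(7, 2, -6)

(∇×V)₁ = ∂V₃/∂y − ∂V₂/∂z = -y - z + 4
(∇×V)₂ = ∂V₁/∂z − ∂V₃/∂x = -x + 1
(∇×V)₃ = ∂V₂/∂x − ∂V₁/∂y = -6
∇×V = (-y - z + 4, -x + 1, -6)
At (-1, -2, -1): (7, 2, -6).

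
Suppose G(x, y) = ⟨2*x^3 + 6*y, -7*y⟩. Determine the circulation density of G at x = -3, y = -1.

∂G₂/∂x = 0
∂G₁/∂y = 6
Scalar curl = -6
At (-3, -1): -6.

-6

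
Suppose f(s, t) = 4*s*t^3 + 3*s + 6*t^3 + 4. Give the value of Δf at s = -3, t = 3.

-108

∂²f/∂s² = 0
∂²f/∂t² = 12*t*(2*s + 3)
∇²f = 24*s*t + 36*t
At (-3, 3): -108.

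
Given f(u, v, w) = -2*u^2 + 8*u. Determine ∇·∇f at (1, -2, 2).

-4

∂²f/∂u² = -4
∂²f/∂v² = 0
∂²f/∂w² = 0
∇²f = -4
At (1, -2, 2): -4.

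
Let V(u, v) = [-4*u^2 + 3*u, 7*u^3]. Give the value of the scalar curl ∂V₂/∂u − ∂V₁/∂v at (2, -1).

∂V₂/∂u = 21*u^2
∂V₁/∂v = 0
Scalar curl = 21*u^2
At (2, -1): 84.

84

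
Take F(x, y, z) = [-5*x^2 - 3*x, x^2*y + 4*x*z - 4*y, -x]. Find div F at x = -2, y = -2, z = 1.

∂F₁/∂x = -10*x - 3
∂F₂/∂y = x^2 - 4
∂F₃/∂z = 0
∇·F = x^2 - 10*x - 7
At (-2, -2, 1): 17.

17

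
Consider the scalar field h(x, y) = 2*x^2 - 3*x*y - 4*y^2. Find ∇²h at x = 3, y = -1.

∂²h/∂x² = 4
∂²h/∂y² = -8
∇²h = -4
At (3, -1): -4.

-4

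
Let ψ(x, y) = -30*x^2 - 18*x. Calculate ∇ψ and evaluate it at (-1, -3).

(42, 0)

∂ψ/∂x = -60*x - 18
∂ψ/∂y = 0
∇ψ = (-60*x - 18, 0)
At (-1, -3): (42, 0).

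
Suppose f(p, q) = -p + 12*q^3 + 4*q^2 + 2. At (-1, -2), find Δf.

∂²f/∂p² = 0
∂²f/∂q² = 8*(9*q + 1)
∇²f = 72*q + 8
At (-1, -2): -136.

-136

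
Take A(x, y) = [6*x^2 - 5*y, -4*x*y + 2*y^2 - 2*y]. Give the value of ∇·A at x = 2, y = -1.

10

∂A₁/∂x = 12*x
∂A₂/∂y = -4*x + 4*y - 2
∇·A = 8*x + 4*y - 2
At (2, -1): 10.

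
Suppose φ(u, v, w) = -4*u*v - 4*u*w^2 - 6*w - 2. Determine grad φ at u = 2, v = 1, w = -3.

∂φ/∂u = -4*v - 4*w^2
∂φ/∂v = -4*u
∂φ/∂w = -8*u*w - 6
∇φ = (-4*v - 4*w^2, -4*u, -8*u*w - 6)
At (2, 1, -3): (-40, -8, 42).

(-40, -8, 42)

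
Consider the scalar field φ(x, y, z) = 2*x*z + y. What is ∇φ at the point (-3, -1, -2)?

∂φ/∂x = 2*z
∂φ/∂y = 1
∂φ/∂z = 2*x
∇φ = (2*z, 1, 2*x)
At (-3, -1, -2): (-4, 1, -6).

(-4, 1, -6)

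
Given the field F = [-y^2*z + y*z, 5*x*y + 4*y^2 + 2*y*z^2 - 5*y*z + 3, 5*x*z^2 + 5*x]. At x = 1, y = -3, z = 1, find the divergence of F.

-12

∂F₁/∂x = 0
∂F₂/∂y = 5*x + 8*y + 2*z^2 - 5*z
∂F₃/∂z = 10*x*z
∇·F = 10*x*z + 5*x + 8*y + 2*z^2 - 5*z
At (1, -3, 1): -12.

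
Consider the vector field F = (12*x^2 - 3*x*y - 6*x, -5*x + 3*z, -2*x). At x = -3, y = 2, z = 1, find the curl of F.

(-3, 2, -14)

(∇×F)₁ = ∂F₃/∂y − ∂F₂/∂z = -3
(∇×F)₂ = ∂F₁/∂z − ∂F₃/∂x = 2
(∇×F)₃ = ∂F₂/∂x − ∂F₁/∂y = 3*x - 5
∇×F = (-3, 2, 3*x - 5)
At (-3, 2, 1): (-3, 2, -14).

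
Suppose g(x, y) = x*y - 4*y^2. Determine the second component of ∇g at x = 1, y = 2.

-15

(∇g)_2 = ∂g/∂y = x - 8*y
At (1, 2): -15.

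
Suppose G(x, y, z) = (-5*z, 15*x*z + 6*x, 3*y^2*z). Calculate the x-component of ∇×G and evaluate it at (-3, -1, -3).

63

(∇×G)_1 = ∂G₃/∂y − ∂G₂/∂z
= 6*y*z − (15*x)
= -15*x + 6*y*z
At (-3, -1, -3): 63.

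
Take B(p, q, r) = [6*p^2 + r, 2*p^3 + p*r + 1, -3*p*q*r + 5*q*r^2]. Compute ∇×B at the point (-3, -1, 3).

(∇×B)₁ = ∂B₃/∂q − ∂B₂/∂r = -3*p*r - p + 5*r^2
(∇×B)₂ = ∂B₁/∂r − ∂B₃/∂p = 3*q*r + 1
(∇×B)₃ = ∂B₂/∂p − ∂B₁/∂q = 6*p^2 + r
∇×B = (-3*p*r - p + 5*r^2, 3*q*r + 1, 6*p^2 + r)
At (-3, -1, 3): (75, -8, 57).

(75, -8, 57)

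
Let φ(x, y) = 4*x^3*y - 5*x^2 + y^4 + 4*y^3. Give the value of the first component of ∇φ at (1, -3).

(∇φ)_1 = ∂φ/∂x = 12*x^2*y - 10*x
At (1, -3): -46.

-46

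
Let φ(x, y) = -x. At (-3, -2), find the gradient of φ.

∂φ/∂x = -1
∂φ/∂y = 0
∇φ = (-1, 0)
At (-3, -2): (-1, 0).

(-1, 0)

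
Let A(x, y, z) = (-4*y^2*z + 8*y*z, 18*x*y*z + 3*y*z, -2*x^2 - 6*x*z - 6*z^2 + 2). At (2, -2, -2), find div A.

∂A₁/∂x = 0
∂A₂/∂y = 18*x*z + 3*z
∂A₃/∂z = -6*x - 12*z
∇·A = 18*x*z - 6*x - 9*z
At (2, -2, -2): -66.

-66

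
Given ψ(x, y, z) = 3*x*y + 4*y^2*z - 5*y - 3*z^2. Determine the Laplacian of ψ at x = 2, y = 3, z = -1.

∂²ψ/∂x² = 0
∂²ψ/∂y² = 8*z
∂²ψ/∂z² = -6
∇²ψ = 8*z - 6
At (2, 3, -1): -14.

-14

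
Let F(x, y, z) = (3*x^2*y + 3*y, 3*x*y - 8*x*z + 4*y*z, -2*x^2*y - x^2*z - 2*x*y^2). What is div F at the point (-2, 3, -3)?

-58

∂F₁/∂x = 6*x*y
∂F₂/∂y = 3*x + 4*z
∂F₃/∂z = -x^2
∇·F = -x^2 + 6*x*y + 3*x + 4*z
At (-2, 3, -3): -58.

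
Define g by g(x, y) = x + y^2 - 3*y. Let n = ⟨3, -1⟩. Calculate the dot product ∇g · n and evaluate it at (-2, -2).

∂g/∂x = 1
∂g/∂y = 2*y - 3
∇g at (-2, -2) = (1, -7)
∇g · n = (1)(3) + (-7)(-1) = 10

10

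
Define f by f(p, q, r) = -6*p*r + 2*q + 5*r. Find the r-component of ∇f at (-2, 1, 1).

(∇f)_3 = ∂f/∂r = -6*p + 5
At (-2, 1, 1): 17.

17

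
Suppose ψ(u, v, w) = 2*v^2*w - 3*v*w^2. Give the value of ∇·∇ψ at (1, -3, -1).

14

∂²ψ/∂u² = 0
∂²ψ/∂v² = 4*w
∂²ψ/∂w² = -6*v
∇²ψ = -6*v + 4*w
At (1, -3, -1): 14.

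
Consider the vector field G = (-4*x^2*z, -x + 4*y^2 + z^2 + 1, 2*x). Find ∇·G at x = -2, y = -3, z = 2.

∂G₁/∂x = -8*x*z
∂G₂/∂y = 8*y
∂G₃/∂z = 0
∇·G = -8*x*z + 8*y
At (-2, -3, 2): 8.

8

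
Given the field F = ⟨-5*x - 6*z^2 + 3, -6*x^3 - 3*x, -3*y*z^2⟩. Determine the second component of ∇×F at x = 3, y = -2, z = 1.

(∇×F)_2 = ∂F₁/∂z − ∂F₃/∂x
= -12*z − (0)
= -12*z
At (3, -2, 1): -12.

-12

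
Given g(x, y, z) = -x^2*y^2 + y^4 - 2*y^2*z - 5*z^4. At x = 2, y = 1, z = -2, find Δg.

∂²g/∂x² = -2*y^2
∂²g/∂y² = 2*(-x^2 + 6*y^2 - 2*z)
∂²g/∂z² = -60*z^2
∇²g = -2*x^2 + 10*y^2 - 60*z^2 - 4*z
At (2, 1, -2): -230.

-230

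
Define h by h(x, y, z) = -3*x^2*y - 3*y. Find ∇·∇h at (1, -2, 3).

12

∂²h/∂x² = -6*y
∂²h/∂y² = 0
∂²h/∂z² = 0
∇²h = -6*y
At (1, -2, 3): 12.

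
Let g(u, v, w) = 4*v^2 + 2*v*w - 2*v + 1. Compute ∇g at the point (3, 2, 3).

(0, 20, 4)

∂g/∂u = 0
∂g/∂v = 8*v + 2*w - 2
∂g/∂w = 2*v
∇g = (0, 8*v + 2*w - 2, 2*v)
At (3, 2, 3): (0, 20, 4).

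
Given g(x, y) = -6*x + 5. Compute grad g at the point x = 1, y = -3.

∂g/∂x = -6
∂g/∂y = 0
∇g = (-6, 0)
At (1, -3): (-6, 0).

(-6, 0)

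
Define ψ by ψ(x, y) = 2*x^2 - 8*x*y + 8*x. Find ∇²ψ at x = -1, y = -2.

4

∂²ψ/∂x² = 4
∂²ψ/∂y² = 0
∇²ψ = 4
At (-1, -2): 4.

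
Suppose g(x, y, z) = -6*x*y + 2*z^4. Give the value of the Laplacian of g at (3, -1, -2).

96

∂²g/∂x² = 0
∂²g/∂y² = 0
∂²g/∂z² = 24*z^2
∇²g = 24*z^2
At (3, -1, -2): 96.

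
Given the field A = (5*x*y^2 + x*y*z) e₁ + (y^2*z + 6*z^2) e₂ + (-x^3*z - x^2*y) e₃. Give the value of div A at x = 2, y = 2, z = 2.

24

∂A₁/∂x = 5*y^2 + y*z
∂A₂/∂y = 2*y*z
∂A₃/∂z = -x^3
∇·A = -x^3 + 5*y^2 + 3*y*z
At (2, 2, 2): 24.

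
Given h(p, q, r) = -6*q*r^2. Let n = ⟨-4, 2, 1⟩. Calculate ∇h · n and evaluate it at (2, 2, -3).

∂h/∂p = 0
∂h/∂q = -6*r^2
∂h/∂r = -12*q*r
∇h at (2, 2, -3) = (0, -54, 72)
∇h · n = (0)(-4) + (-54)(2) + (72)(1) = -36

-36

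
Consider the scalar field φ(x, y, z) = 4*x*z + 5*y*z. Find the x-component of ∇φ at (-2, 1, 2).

8

(∇φ)_1 = ∂φ/∂x = 4*z
At (-2, 1, 2): 8.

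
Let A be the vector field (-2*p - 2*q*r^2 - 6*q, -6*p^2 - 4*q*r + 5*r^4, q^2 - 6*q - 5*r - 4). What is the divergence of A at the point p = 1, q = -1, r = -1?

-3

∂A₁/∂p = -2
∂A₂/∂q = -4*r
∂A₃/∂r = -5
∇·A = -4*r - 7
At (1, -1, -1): -3.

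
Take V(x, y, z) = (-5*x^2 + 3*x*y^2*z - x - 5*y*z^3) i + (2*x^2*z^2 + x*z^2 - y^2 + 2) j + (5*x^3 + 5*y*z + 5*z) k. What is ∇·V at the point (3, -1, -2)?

∂V₁/∂x = -10*x + 3*y^2*z - 1
∂V₂/∂y = -2*y
∂V₃/∂z = 5*y + 5
∇·V = -10*x + 3*y^2*z + 3*y + 4
At (3, -1, -2): -35.

-35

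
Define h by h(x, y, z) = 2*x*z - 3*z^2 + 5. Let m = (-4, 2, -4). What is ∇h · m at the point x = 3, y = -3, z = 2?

8

∂h/∂x = 2*z
∂h/∂y = 0
∂h/∂z = 2*x - 6*z
∇h at (3, -3, 2) = (4, 0, -6)
∇h · m = (4)(-4) + (0)(2) + (-6)(-4) = 8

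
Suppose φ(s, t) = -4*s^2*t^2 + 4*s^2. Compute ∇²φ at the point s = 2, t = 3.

-96

∂²φ/∂s² = 8*(-t^2 + 1)
∂²φ/∂t² = -8*s^2
∇²φ = -8*s^2 - 8*t^2 + 8
At (2, 3): -96.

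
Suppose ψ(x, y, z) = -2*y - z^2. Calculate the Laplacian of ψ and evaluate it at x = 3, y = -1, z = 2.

∂²ψ/∂x² = 0
∂²ψ/∂y² = 0
∂²ψ/∂z² = -2
∇²ψ = -2
At (3, -1, 2): -2.

-2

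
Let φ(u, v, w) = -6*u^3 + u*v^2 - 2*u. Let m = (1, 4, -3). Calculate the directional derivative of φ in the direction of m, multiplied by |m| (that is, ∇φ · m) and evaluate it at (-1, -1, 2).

∂φ/∂u = -18*u^2 + v^2 - 2
∂φ/∂v = 2*u*v
∂φ/∂w = 0
∇φ at (-1, -1, 2) = (-19, 2, 0)
∇φ · m = (-19)(1) + (2)(4) + (0)(-3) = -11

-11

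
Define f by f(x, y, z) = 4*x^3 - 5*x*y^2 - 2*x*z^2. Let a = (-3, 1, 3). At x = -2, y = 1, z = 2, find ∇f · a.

-37

∂f/∂x = 12*x^2 - 5*y^2 - 2*z^2
∂f/∂y = -10*x*y
∂f/∂z = -4*x*z
∇f at (-2, 1, 2) = (35, 20, 16)
∇f · a = (35)(-3) + (20)(1) + (16)(3) = -37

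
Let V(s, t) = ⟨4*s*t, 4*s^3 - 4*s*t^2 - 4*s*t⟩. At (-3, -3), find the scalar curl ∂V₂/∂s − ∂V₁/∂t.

96

∂V₂/∂s = 12*s^2 - 4*t^2 - 4*t
∂V₁/∂t = 4*s
Scalar curl = 12*s^2 - 4*s - 4*t^2 - 4*t
At (-3, -3): 96.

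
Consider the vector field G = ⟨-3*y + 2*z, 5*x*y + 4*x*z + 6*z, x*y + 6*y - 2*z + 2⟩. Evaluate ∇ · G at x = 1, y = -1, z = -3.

∂G₁/∂x = 0
∂G₂/∂y = 5*x
∂G₃/∂z = -2
∇·G = 5*x - 2
At (1, -1, -3): 3.

3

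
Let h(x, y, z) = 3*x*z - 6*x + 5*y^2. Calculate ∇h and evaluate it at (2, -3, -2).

∂h/∂x = 3*z - 6
∂h/∂y = 10*y
∂h/∂z = 3*x
∇h = (3*z - 6, 10*y, 3*x)
At (2, -3, -2): (-12, -30, 6).

(-12, -30, 6)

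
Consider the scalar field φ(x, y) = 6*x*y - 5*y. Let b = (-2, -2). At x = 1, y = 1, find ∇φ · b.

-14

∂φ/∂x = 6*y
∂φ/∂y = 6*x - 5
∇φ at (1, 1) = (6, 1)
∇φ · b = (6)(-2) + (1)(-2) = -14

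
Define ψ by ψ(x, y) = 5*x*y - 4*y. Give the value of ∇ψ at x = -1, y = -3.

∂ψ/∂x = 5*y
∂ψ/∂y = 5*x - 4
∇ψ = (5*y, 5*x - 4)
At (-1, -3): (-15, -9).

(-15, -9)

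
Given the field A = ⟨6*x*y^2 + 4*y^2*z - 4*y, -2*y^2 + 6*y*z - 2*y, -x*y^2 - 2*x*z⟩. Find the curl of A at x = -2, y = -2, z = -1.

(4, 18, -60)

(∇×A)₁ = ∂A₃/∂y − ∂A₂/∂z = -2*x*y - 6*y
(∇×A)₂ = ∂A₁/∂z − ∂A₃/∂x = 5*y^2 + 2*z
(∇×A)₃ = ∂A₂/∂x − ∂A₁/∂y = -12*x*y - 8*y*z + 4
∇×A = (-2*x*y - 6*y, 5*y^2 + 2*z, -12*x*y - 8*y*z + 4)
At (-2, -2, -1): (4, 18, -60).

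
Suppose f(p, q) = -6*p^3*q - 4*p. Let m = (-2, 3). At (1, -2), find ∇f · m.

-82

∂f/∂p = -18*p^2*q - 4
∂f/∂q = -6*p^3
∇f at (1, -2) = (32, -6)
∇f · m = (32)(-2) + (-6)(3) = -82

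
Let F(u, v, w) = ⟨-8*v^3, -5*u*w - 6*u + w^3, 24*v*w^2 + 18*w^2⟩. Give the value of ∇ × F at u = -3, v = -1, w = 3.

(∇×F)₁ = ∂F₃/∂v − ∂F₂/∂w = 5*u + 21*w^2
(∇×F)₂ = ∂F₁/∂w − ∂F₃/∂u = 0
(∇×F)₃ = ∂F₂/∂u − ∂F₁/∂v = 24*v^2 - 5*w - 6
∇×F = (5*u + 21*w^2, 0, 24*v^2 - 5*w - 6)
At (-3, -1, 3): (174, 0, 3).

(174, 0, 3)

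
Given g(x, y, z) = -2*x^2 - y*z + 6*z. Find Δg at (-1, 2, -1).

∂²g/∂x² = -4
∂²g/∂y² = 0
∂²g/∂z² = 0
∇²g = -4
At (-1, 2, -1): -4.

-4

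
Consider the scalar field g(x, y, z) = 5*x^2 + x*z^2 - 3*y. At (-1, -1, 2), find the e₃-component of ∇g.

(∇g)_3 = ∂g/∂z = 2*x*z
At (-1, -1, 2): -4.

-4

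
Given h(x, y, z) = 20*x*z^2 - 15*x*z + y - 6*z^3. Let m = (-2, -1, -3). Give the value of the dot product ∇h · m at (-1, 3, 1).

∂h/∂x = 20*z^2 - 15*z
∂h/∂y = 1
∂h/∂z = 40*x*z - 15*x - 18*z^2
∇h at (-1, 3, 1) = (5, 1, -43)
∇h · m = (5)(-2) + (1)(-1) + (-43)(-3) = 118

118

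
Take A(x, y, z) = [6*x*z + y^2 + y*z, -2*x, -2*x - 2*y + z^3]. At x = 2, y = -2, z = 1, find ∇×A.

(-2, 12, 1)

(∇×A)₁ = ∂A₃/∂y − ∂A₂/∂z = -2
(∇×A)₂ = ∂A₁/∂z − ∂A₃/∂x = 6*x + y + 2
(∇×A)₃ = ∂A₂/∂x − ∂A₁/∂y = -2*y - z - 2
∇×A = (-2, 6*x + y + 2, -2*y - z - 2)
At (2, -2, 1): (-2, 12, 1).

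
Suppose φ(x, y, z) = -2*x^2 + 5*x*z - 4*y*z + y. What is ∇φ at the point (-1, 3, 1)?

∂φ/∂x = -4*x + 5*z
∂φ/∂y = -4*z + 1
∂φ/∂z = 5*x - 4*y
∇φ = (-4*x + 5*z, -4*z + 1, 5*x - 4*y)
At (-1, 3, 1): (9, -3, -17).

(9, -3, -17)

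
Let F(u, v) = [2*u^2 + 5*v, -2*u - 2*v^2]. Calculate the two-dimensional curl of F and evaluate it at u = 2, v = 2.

∂F₂/∂u = -2
∂F₁/∂v = 5
Scalar curl = -7
At (2, 2): -7.

-7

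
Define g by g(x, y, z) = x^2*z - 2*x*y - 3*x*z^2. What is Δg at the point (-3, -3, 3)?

∂²g/∂x² = 2*z
∂²g/∂y² = 0
∂²g/∂z² = -6*x
∇²g = -6*x + 2*z
At (-3, -3, 3): 24.

24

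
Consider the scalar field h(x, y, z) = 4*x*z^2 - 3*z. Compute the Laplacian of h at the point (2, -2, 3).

16

∂²h/∂x² = 0
∂²h/∂y² = 0
∂²h/∂z² = 8*x
∇²h = 8*x
At (2, -2, 3): 16.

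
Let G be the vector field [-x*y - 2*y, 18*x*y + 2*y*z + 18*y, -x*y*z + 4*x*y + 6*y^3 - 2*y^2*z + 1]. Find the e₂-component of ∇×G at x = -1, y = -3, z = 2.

(∇×G)_2 = ∂G₁/∂z − ∂G₃/∂x
= 0 − (-y*z + 4*y)
= y*z - 4*y
At (-1, -3, 2): 6.

6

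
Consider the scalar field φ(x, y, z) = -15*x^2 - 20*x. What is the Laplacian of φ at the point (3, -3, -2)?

∂²φ/∂x² = -30
∂²φ/∂y² = 0
∂²φ/∂z² = 0
∇²φ = -30
At (3, -3, -2): -30.

-30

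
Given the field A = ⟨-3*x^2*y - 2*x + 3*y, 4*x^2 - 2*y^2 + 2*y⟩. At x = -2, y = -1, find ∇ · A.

∂A₁/∂x = -6*x*y - 2
∂A₂/∂y = -4*y + 2
∇·A = -6*x*y - 4*y
At (-2, -1): -8.

-8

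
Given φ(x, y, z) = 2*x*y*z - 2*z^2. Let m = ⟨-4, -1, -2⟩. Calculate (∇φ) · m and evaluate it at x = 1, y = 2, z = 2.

-28

∂φ/∂x = 2*y*z
∂φ/∂y = 2*x*z
∂φ/∂z = 2*x*y - 4*z
∇φ at (1, 2, 2) = (8, 4, -4)
∇φ · m = (8)(-4) + (4)(-1) + (-4)(-2) = -28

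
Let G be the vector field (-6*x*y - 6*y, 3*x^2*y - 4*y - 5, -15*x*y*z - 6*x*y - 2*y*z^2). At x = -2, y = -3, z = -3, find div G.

-100

∂G₁/∂x = -6*y
∂G₂/∂y = 3*x^2 - 4
∂G₃/∂z = -15*x*y - 4*y*z
∇·G = 3*x^2 - 15*x*y - 4*y*z - 6*y - 4
At (-2, -3, -3): -100.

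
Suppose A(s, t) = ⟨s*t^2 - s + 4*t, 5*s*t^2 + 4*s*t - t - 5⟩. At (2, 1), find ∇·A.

27

∂A₁/∂s = t^2 - 1
∂A₂/∂t = 10*s*t + 4*s - 1
∇·A = 10*s*t + 4*s + t^2 - 2
At (2, 1): 27.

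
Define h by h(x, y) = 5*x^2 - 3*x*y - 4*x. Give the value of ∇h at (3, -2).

(32, -9)

∂h/∂x = 10*x - 3*y - 4
∂h/∂y = -3*x
∇h = (10*x - 3*y - 4, -3*x)
At (3, -2): (32, -9).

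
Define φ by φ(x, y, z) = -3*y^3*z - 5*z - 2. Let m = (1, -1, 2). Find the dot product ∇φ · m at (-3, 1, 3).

∂φ/∂x = 0
∂φ/∂y = -9*y^2*z
∂φ/∂z = -3*y^3 - 5
∇φ at (-3, 1, 3) = (0, -27, -8)
∇φ · m = (0)(1) + (-27)(-1) + (-8)(2) = 11

11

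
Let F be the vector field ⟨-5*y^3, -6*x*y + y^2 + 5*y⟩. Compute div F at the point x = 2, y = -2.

-11

∂F₁/∂x = 0
∂F₂/∂y = -6*x + 2*y + 5
∇·F = -6*x + 2*y + 5
At (2, -2): -11.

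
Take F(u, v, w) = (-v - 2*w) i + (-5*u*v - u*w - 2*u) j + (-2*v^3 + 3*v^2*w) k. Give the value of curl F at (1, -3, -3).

(1, -2, 17)

(∇×F)₁ = ∂F₃/∂v − ∂F₂/∂w = u - 6*v^2 + 6*v*w
(∇×F)₂ = ∂F₁/∂w − ∂F₃/∂u = -2
(∇×F)₃ = ∂F₂/∂u − ∂F₁/∂v = -5*v - w - 1
∇×F = (u - 6*v^2 + 6*v*w, -2, -5*v - w - 1)
At (1, -3, -3): (1, -2, 17).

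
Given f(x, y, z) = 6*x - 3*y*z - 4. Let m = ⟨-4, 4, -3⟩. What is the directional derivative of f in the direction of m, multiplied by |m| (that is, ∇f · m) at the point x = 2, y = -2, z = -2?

-18

∂f/∂x = 6
∂f/∂y = -3*z
∂f/∂z = -3*y
∇f at (2, -2, -2) = (6, 6, 6)
∇f · m = (6)(-4) + (6)(4) + (6)(-3) = -18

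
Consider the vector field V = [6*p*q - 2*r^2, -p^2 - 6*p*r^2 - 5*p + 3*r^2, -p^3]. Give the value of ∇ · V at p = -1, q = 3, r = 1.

∂V₁/∂p = 6*q
∂V₂/∂q = 0
∂V₃/∂r = 0
∇·V = 6*q
At (-1, 3, 1): 18.

18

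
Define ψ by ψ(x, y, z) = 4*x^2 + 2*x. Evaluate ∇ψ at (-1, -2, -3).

(-6, 0, 0)

∂ψ/∂x = 8*x + 2
∂ψ/∂y = 0
∂ψ/∂z = 0
∇ψ = (8*x + 2, 0, 0)
At (-1, -2, -3): (-6, 0, 0).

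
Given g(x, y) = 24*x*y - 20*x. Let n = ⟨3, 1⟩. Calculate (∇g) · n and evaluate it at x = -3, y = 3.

84

∂g/∂x = 24*y - 20
∂g/∂y = 24*x
∇g at (-3, 3) = (52, -72)
∇g · n = (52)(3) + (-72)(1) = 84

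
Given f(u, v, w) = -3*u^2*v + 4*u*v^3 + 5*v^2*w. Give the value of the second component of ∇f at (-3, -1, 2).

-83

(∇f)_2 = ∂f/∂v = -3*u^2 + 12*u*v^2 + 10*v*w
At (-3, -1, 2): -83.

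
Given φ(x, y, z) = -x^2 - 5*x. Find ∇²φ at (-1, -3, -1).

∂²φ/∂x² = -2
∂²φ/∂y² = 0
∂²φ/∂z² = 0
∇²φ = -2
At (-1, -3, -1): -2.

-2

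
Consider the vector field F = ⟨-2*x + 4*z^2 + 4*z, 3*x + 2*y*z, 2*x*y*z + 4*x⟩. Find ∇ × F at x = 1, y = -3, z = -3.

(0, -42, 3)

(∇×F)₁ = ∂F₃/∂y − ∂F₂/∂z = 2*x*z - 2*y
(∇×F)₂ = ∂F₁/∂z − ∂F₃/∂x = -2*y*z + 8*z
(∇×F)₃ = ∂F₂/∂x − ∂F₁/∂y = 3
∇×F = (2*x*z - 2*y, -2*y*z + 8*z, 3)
At (1, -3, -3): (0, -42, 3).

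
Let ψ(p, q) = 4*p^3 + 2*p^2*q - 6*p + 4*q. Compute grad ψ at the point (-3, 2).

∂ψ/∂p = 12*p^2 + 4*p*q - 6
∂ψ/∂q = 2*p^2 + 4
∇ψ = (12*p^2 + 4*p*q - 6, 2*p^2 + 4)
At (-3, 2): (78, 22).

(78, 22)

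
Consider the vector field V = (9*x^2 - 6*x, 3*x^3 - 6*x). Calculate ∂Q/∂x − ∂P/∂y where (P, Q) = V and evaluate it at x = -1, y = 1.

3

∂V₂/∂x = 9*x^2 - 6
∂V₁/∂y = 0
Scalar curl = 9*x^2 - 6
At (-1, 1): 3.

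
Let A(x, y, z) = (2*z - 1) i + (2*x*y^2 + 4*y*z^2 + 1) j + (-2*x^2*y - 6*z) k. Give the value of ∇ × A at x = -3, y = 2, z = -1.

(∇×A)₁ = ∂A₃/∂y − ∂A₂/∂z = -2*x^2 - 8*y*z
(∇×A)₂ = ∂A₁/∂z − ∂A₃/∂x = 4*x*y + 2
(∇×A)₃ = ∂A₂/∂x − ∂A₁/∂y = 2*y^2
∇×A = (-2*x^2 - 8*y*z, 4*x*y + 2, 2*y^2)
At (-3, 2, -1): (-2, -22, 8).

(-2, -22, 8)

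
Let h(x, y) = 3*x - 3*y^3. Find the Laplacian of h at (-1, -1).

18

∂²h/∂x² = 0
∂²h/∂y² = -18*y
∇²h = -18*y
At (-1, -1): 18.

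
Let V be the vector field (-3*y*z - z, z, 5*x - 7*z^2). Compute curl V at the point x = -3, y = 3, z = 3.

(-1, -15, 9)

(∇×V)₁ = ∂V₃/∂y − ∂V₂/∂z = -1
(∇×V)₂ = ∂V₁/∂z − ∂V₃/∂x = -3*y - 6
(∇×V)₃ = ∂V₂/∂x − ∂V₁/∂y = 3*z
∇×V = (-1, -3*y - 6, 3*z)
At (-3, 3, 3): (-1, -15, 9).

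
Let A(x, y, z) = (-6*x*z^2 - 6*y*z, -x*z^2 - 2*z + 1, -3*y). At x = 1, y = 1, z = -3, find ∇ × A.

(∇×A)₁ = ∂A₃/∂y − ∂A₂/∂z = 2*x*z - 1
(∇×A)₂ = ∂A₁/∂z − ∂A₃/∂x = -12*x*z - 6*y
(∇×A)₃ = ∂A₂/∂x − ∂A₁/∂y = -z^2 + 6*z
∇×A = (2*x*z - 1, -12*x*z - 6*y, -z^2 + 6*z)
At (1, 1, -3): (-7, 30, -27).

(-7, 30, -27)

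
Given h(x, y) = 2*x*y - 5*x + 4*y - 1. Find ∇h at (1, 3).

(1, 6)

∂h/∂x = 2*y - 5
∂h/∂y = 2*x + 4
∇h = (2*y - 5, 2*x + 4)
At (1, 3): (1, 6).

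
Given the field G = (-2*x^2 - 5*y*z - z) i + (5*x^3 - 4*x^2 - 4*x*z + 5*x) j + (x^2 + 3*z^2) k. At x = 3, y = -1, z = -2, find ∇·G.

-24

∂G₁/∂x = -4*x
∂G₂/∂y = 0
∂G₃/∂z = 6*z
∇·G = -4*x + 6*z
At (3, -1, -2): -24.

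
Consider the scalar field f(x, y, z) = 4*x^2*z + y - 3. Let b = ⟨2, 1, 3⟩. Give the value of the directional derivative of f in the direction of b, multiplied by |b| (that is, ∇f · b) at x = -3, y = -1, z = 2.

13

∂f/∂x = 8*x*z
∂f/∂y = 1
∂f/∂z = 4*x^2
∇f at (-3, -1, 2) = (-48, 1, 36)
∇f · b = (-48)(2) + (1)(1) + (36)(3) = 13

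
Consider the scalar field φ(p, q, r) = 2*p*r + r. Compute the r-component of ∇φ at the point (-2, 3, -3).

-3

(∇φ)_3 = ∂φ/∂r = 2*p + 1
At (-2, 3, -3): -3.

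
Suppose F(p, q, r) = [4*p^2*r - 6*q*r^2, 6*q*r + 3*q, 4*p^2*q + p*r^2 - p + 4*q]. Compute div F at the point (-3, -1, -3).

75

∂F₁/∂p = 8*p*r
∂F₂/∂q = 6*r + 3
∂F₃/∂r = 2*p*r
∇·F = 10*p*r + 6*r + 3
At (-3, -1, -3): 75.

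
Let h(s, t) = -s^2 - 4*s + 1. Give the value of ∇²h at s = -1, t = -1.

-2

∂²h/∂s² = -2
∂²h/∂t² = 0
∇²h = -2
At (-1, -1): -2.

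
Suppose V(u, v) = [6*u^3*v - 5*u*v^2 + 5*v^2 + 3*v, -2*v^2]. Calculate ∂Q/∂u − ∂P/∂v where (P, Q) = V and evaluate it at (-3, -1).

∂V₂/∂u = 0
∂V₁/∂v = 6*u^3 - 10*u*v + 10*v + 3
Scalar curl = -6*u^3 + 10*u*v - 10*v - 3
At (-3, -1): 199.

199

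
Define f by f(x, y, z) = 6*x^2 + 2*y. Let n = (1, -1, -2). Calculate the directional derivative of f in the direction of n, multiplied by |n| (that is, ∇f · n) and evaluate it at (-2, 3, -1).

∂f/∂x = 12*x
∂f/∂y = 2
∂f/∂z = 0
∇f at (-2, 3, -1) = (-24, 2, 0)
∇f · n = (-24)(1) + (2)(-1) + (0)(-2) = -26

-26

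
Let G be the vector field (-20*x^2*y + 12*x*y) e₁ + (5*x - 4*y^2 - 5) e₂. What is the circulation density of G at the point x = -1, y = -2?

∂G₂/∂x = 5
∂G₁/∂y = -20*x^2 + 12*x
Scalar curl = 20*x^2 - 12*x + 5
At (-1, -2): 37.

37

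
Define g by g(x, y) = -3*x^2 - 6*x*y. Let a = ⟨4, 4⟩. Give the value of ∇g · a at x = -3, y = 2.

∂g/∂x = -6*x - 6*y
∂g/∂y = -6*x
∇g at (-3, 2) = (6, 18)
∇g · a = (6)(4) + (18)(4) = 96

96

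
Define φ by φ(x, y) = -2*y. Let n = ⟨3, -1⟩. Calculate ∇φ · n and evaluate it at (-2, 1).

2

∂φ/∂x = 0
∂φ/∂y = -2
∇φ at (-2, 1) = (0, -2)
∇φ · n = (0)(3) + (-2)(-1) = 2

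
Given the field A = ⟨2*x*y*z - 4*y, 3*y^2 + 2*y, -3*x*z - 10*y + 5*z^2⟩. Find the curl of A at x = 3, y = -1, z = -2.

(∇×A)₁ = ∂A₃/∂y − ∂A₂/∂z = -10
(∇×A)₂ = ∂A₁/∂z − ∂A₃/∂x = 2*x*y + 3*z
(∇×A)₃ = ∂A₂/∂x − ∂A₁/∂y = -2*x*z + 4
∇×A = (-10, 2*x*y + 3*z, -2*x*z + 4)
At (3, -1, -2): (-10, -12, 16).

(-10, -12, 16)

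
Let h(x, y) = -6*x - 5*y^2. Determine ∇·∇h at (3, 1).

∂²h/∂x² = 0
∂²h/∂y² = -10
∇²h = -10
At (3, 1): -10.

-10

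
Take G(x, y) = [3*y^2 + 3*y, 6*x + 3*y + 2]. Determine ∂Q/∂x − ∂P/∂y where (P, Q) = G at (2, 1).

-3

∂G₂/∂x = 6
∂G₁/∂y = 6*y + 3
Scalar curl = -6*y + 3
At (2, 1): -3.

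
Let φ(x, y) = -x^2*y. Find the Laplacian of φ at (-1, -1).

∂²φ/∂x² = -2*y
∂²φ/∂y² = 0
∇²φ = -2*y
At (-1, -1): 2.

2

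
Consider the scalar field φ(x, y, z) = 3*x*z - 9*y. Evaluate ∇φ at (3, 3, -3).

(-9, -9, 9)

∂φ/∂x = 3*z
∂φ/∂y = -9
∂φ/∂z = 3*x
∇φ = (3*z, -9, 3*x)
At (3, 3, -3): (-9, -9, 9).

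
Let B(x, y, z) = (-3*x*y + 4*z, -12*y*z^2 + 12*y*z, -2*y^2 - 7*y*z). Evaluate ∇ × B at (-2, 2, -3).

(-155, 4, -6)

(∇×B)₁ = ∂B₃/∂y − ∂B₂/∂z = 24*y*z - 16*y - 7*z
(∇×B)₂ = ∂B₁/∂z − ∂B₃/∂x = 4
(∇×B)₃ = ∂B₂/∂x − ∂B₁/∂y = 3*x
∇×B = (24*y*z - 16*y - 7*z, 4, 3*x)
At (-2, 2, -3): (-155, 4, -6).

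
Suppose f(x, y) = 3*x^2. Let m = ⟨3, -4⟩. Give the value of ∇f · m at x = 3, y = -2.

∂f/∂x = 6*x
∂f/∂y = 0
∇f at (3, -2) = (18, 0)
∇f · m = (18)(3) + (0)(-4) = 54

54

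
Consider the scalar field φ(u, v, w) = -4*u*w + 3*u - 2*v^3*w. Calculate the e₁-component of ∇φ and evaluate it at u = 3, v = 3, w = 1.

-1

(∇φ)_1 = ∂φ/∂u = -4*w + 3
At (3, 3, 1): -1.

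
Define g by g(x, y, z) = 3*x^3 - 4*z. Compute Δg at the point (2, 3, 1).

36

∂²g/∂x² = 18*x
∂²g/∂y² = 0
∂²g/∂z² = 0
∇²g = 18*x
At (2, 3, 1): 36.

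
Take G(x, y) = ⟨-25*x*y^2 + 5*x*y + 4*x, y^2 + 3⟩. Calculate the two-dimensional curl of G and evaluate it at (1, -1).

-55

∂G₂/∂x = 0
∂G₁/∂y = -50*x*y + 5*x
Scalar curl = 50*x*y - 5*x
At (1, -1): -55.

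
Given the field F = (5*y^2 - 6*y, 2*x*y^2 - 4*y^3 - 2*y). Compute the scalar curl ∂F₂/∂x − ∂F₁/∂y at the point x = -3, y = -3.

54

∂F₂/∂x = 2*y^2
∂F₁/∂y = 10*y - 6
Scalar curl = 2*y^2 - 10*y + 6
At (-3, -3): 54.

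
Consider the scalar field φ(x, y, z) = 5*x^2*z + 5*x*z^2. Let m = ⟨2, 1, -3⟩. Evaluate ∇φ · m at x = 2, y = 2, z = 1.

-70

∂φ/∂x = 10*x*z + 5*z^2
∂φ/∂y = 0
∂φ/∂z = 5*x^2 + 10*x*z
∇φ at (2, 2, 1) = (25, 0, 40)
∇φ · m = (25)(2) + (0)(1) + (40)(-3) = -70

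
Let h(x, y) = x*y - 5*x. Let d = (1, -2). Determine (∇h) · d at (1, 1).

∂h/∂x = y - 5
∂h/∂y = x
∇h at (1, 1) = (-4, 1)
∇h · d = (-4)(1) + (1)(-2) = -6

-6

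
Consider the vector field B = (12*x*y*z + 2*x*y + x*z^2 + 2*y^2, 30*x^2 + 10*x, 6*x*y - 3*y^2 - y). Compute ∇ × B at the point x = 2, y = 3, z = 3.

(∇×B)₁ = ∂B₃/∂y − ∂B₂/∂z = 6*x - 6*y - 1
(∇×B)₂ = ∂B₁/∂z − ∂B₃/∂x = 12*x*y + 2*x*z - 6*y
(∇×B)₃ = ∂B₂/∂x − ∂B₁/∂y = -12*x*z + 58*x - 4*y + 10
∇×B = (6*x - 6*y - 1, 12*x*y + 2*x*z - 6*y, -12*x*z + 58*x - 4*y + 10)
At (2, 3, 3): (-7, 66, 42).

(-7, 66, 42)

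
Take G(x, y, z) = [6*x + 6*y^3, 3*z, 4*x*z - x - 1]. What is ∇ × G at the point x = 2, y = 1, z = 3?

(-3, -11, -18)

(∇×G)₁ = ∂G₃/∂y − ∂G₂/∂z = -3
(∇×G)₂ = ∂G₁/∂z − ∂G₃/∂x = -4*z + 1
(∇×G)₃ = ∂G₂/∂x − ∂G₁/∂y = -18*y^2
∇×G = (-3, -4*z + 1, -18*y^2)
At (2, 1, 3): (-3, -11, -18).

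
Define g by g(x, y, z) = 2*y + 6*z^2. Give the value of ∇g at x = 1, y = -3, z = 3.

∂g/∂x = 0
∂g/∂y = 2
∂g/∂z = 12*z
∇g = (0, 2, 12*z)
At (1, -3, 3): (0, 2, 36).

(0, 2, 36)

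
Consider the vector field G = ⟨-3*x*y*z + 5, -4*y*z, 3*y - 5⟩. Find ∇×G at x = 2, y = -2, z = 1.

(∇×G)₁ = ∂G₃/∂y − ∂G₂/∂z = 4*y + 3
(∇×G)₂ = ∂G₁/∂z − ∂G₃/∂x = -3*x*y
(∇×G)₃ = ∂G₂/∂x − ∂G₁/∂y = 3*x*z
∇×G = (4*y + 3, -3*x*y, 3*x*z)
At (2, -2, 1): (-5, 12, 6).

(-5, 12, 6)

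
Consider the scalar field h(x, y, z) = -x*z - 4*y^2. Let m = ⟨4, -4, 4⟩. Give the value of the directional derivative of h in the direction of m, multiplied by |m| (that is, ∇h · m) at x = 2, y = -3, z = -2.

-96

∂h/∂x = -z
∂h/∂y = -8*y
∂h/∂z = -x
∇h at (2, -3, -2) = (2, 24, -2)
∇h · m = (2)(4) + (24)(-4) + (-2)(4) = -96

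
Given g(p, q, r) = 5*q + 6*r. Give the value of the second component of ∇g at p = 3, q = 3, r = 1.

(∇g)_2 = ∂g/∂q = 5
At (3, 3, 1): 5.

5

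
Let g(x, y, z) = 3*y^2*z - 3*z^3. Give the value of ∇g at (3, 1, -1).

∂g/∂x = 0
∂g/∂y = 6*y*z
∂g/∂z = 3*y^2 - 9*z^2
∇g = (0, 6*y*z, 3*y^2 - 9*z^2)
At (3, 1, -1): (0, -6, -6).

(0, -6, -6)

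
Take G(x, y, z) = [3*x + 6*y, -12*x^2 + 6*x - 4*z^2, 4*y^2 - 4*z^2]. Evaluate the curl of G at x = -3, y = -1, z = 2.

(∇×G)₁ = ∂G₃/∂y − ∂G₂/∂z = 8*y + 8*z
(∇×G)₂ = ∂G₁/∂z − ∂G₃/∂x = 0
(∇×G)₃ = ∂G₂/∂x − ∂G₁/∂y = -24*x
∇×G = (8*y + 8*z, 0, -24*x)
At (-3, -1, 2): (8, 0, 72).

(8, 0, 72)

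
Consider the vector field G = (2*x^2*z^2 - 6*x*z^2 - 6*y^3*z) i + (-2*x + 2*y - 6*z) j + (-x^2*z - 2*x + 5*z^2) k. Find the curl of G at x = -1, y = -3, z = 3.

(6, 206, 484)

(∇×G)₁ = ∂G₃/∂y − ∂G₂/∂z = 6
(∇×G)₂ = ∂G₁/∂z − ∂G₃/∂x = 4*x^2*z - 10*x*z - 6*y^3 + 2
(∇×G)₃ = ∂G₂/∂x − ∂G₁/∂y = 18*y^2*z - 2
∇×G = (6, 4*x^2*z - 10*x*z - 6*y^3 + 2, 18*y^2*z - 2)
At (-1, -3, 3): (6, 206, 484).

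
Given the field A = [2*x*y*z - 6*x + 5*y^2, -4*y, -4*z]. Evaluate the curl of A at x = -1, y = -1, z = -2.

(0, 2, 6)

(∇×A)₁ = ∂A₃/∂y − ∂A₂/∂z = 0
(∇×A)₂ = ∂A₁/∂z − ∂A₃/∂x = 2*x*y
(∇×A)₃ = ∂A₂/∂x − ∂A₁/∂y = -2*x*z - 10*y
∇×A = (0, 2*x*y, -2*x*z - 10*y)
At (-1, -1, -2): (0, 2, 6).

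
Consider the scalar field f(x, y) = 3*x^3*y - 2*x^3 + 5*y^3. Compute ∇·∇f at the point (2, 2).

108

∂²f/∂x² = 6*x*(3*y - 2)
∂²f/∂y² = 30*y
∇²f = 18*x*y - 12*x + 30*y
At (2, 2): 108.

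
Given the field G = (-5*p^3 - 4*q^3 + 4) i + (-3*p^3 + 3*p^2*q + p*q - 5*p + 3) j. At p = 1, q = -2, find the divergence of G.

-11

∂G₁/∂p = -15*p^2
∂G₂/∂q = 3*p^2 + p
∇·G = -12*p^2 + p
At (1, -2): -11.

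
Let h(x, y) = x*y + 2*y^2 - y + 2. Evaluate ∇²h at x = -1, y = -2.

∂²h/∂x² = 0
∂²h/∂y² = 4
∇²h = 4
At (-1, -2): 4.

4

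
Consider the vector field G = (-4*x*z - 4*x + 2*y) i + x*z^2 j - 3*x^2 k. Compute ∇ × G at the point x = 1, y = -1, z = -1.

(∇×G)₁ = ∂G₃/∂y − ∂G₂/∂z = -2*x*z
(∇×G)₂ = ∂G₁/∂z − ∂G₃/∂x = 2*x
(∇×G)₃ = ∂G₂/∂x − ∂G₁/∂y = z^2 - 2
∇×G = (-2*x*z, 2*x, z^2 - 2)
At (1, -1, -1): (2, 2, -1).

(2, 2, -1)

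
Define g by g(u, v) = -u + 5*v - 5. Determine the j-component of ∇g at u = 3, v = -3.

5

(∇g)_2 = ∂g/∂v = 5
At (3, -3): 5.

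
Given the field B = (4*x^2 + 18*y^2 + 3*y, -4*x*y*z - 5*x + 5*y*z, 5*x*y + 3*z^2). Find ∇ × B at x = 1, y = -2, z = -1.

(∇×B)₁ = ∂B₃/∂y − ∂B₂/∂z = 4*x*y + 5*x - 5*y
(∇×B)₂ = ∂B₁/∂z − ∂B₃/∂x = -5*y
(∇×B)₃ = ∂B₂/∂x − ∂B₁/∂y = -4*y*z - 36*y - 8
∇×B = (4*x*y + 5*x - 5*y, -5*y, -4*y*z - 36*y - 8)
At (1, -2, -1): (7, 10, 56).

(7, 10, 56)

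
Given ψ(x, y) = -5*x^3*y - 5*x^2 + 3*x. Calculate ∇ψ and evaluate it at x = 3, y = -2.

(243, -135)

∂ψ/∂x = -15*x^2*y - 10*x + 3
∂ψ/∂y = -5*x^3
∇ψ = (-15*x^2*y - 10*x + 3, -5*x^3)
At (3, -2): (243, -135).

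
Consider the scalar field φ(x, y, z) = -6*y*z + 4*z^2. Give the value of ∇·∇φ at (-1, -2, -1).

∂²φ/∂x² = 0
∂²φ/∂y² = 0
∂²φ/∂z² = 8
∇²φ = 8
At (-1, -2, -1): 8.

8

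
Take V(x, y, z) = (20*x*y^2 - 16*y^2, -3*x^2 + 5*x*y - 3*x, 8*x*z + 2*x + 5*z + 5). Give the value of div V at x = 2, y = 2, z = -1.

111

∂V₁/∂x = 20*y^2
∂V₂/∂y = 5*x
∂V₃/∂z = 8*x + 5
∇·V = 13*x + 20*y^2 + 5
At (2, 2, -1): 111.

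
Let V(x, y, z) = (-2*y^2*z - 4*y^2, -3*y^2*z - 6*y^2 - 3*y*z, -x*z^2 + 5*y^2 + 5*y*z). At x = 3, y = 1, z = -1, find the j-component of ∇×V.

(∇×V)_2 = ∂V₁/∂z − ∂V₃/∂x
= -2*y^2 − (-z^2)
= -2*y^2 + z^2
At (3, 1, -1): -1.

-1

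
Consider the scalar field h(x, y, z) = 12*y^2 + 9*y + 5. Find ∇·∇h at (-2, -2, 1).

∂²h/∂x² = 0
∂²h/∂y² = 24
∂²h/∂z² = 0
∇²h = 24
At (-2, -2, 1): 24.

24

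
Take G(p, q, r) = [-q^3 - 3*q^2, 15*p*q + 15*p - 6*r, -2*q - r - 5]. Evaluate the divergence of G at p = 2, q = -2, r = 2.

∂G₁/∂p = 0
∂G₂/∂q = 15*p
∂G₃/∂r = -1
∇·G = 15*p - 1
At (2, -2, 2): 29.

29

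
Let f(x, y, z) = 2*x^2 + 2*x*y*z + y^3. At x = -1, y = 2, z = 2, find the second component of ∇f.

8

(∇f)_2 = ∂f/∂y = 2*x*z + 3*y^2
At (-1, 2, 2): 8.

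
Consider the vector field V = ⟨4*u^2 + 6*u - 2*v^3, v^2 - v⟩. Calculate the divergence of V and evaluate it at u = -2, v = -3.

-17

∂V₁/∂u = 8*u + 6
∂V₂/∂v = 2*v - 1
∇·V = 8*u + 2*v + 5
At (-2, -3): -17.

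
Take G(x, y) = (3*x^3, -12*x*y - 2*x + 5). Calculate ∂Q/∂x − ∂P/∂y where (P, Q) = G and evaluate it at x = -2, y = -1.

10

∂G₂/∂x = -12*y - 2
∂G₁/∂y = 0
Scalar curl = -12*y - 2
At (-2, -1): 10.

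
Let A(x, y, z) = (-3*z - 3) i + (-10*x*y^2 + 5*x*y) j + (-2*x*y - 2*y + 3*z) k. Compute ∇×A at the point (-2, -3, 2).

(∇×A)₁ = ∂A₃/∂y − ∂A₂/∂z = -2*x - 2
(∇×A)₂ = ∂A₁/∂z − ∂A₃/∂x = 2*y - 3
(∇×A)₃ = ∂A₂/∂x − ∂A₁/∂y = -10*y^2 + 5*y
∇×A = (-2*x - 2, 2*y - 3, -10*y^2 + 5*y)
At (-2, -3, 2): (2, -9, -105).

(2, -9, -105)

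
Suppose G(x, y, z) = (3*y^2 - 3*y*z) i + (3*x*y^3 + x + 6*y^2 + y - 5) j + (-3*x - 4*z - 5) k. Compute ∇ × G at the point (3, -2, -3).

(0, 9, -20)

(∇×G)₁ = ∂G₃/∂y − ∂G₂/∂z = 0
(∇×G)₂ = ∂G₁/∂z − ∂G₃/∂x = -3*y + 3
(∇×G)₃ = ∂G₂/∂x − ∂G₁/∂y = 3*y^3 - 6*y + 3*z + 1
∇×G = (0, -3*y + 3, 3*y^3 - 6*y + 3*z + 1)
At (3, -2, -3): (0, 9, -20).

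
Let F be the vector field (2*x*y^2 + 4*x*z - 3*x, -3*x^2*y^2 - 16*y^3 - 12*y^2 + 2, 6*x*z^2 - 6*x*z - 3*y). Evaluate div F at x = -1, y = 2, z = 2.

∂F₁/∂x = 2*y^2 + 4*z - 3
∂F₂/∂y = -6*x^2*y - 48*y^2 - 24*y
∂F₃/∂z = 12*x*z - 6*x
∇·F = -6*x^2*y + 12*x*z - 6*x - 46*y^2 - 24*y + 4*z - 3
At (-1, 2, 2): -257.

-257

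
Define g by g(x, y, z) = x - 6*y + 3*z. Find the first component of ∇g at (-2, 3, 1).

1

(∇g)_1 = ∂g/∂x = 1
At (-2, 3, 1): 1.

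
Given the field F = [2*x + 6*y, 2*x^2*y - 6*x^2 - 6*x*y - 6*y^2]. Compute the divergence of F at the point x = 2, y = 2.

-26

∂F₁/∂x = 2
∂F₂/∂y = 2*x^2 - 6*x - 12*y
∇·F = 2*x^2 - 6*x - 12*y + 2
At (2, 2): -26.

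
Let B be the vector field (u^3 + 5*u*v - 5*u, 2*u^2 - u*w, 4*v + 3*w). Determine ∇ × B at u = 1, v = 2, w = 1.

(5, 0, -2)

(∇×B)₁ = ∂B₃/∂v − ∂B₂/∂w = u + 4
(∇×B)₂ = ∂B₁/∂w − ∂B₃/∂u = 0
(∇×B)₃ = ∂B₂/∂u − ∂B₁/∂v = -u - w
∇×B = (u + 4, 0, -u - w)
At (1, 2, 1): (5, 0, -2).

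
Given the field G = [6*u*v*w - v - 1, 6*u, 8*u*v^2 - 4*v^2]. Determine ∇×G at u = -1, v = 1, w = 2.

(-24, -14, 19)

(∇×G)₁ = ∂G₃/∂v − ∂G₂/∂w = 16*u*v - 8*v
(∇×G)₂ = ∂G₁/∂w − ∂G₃/∂u = 6*u*v - 8*v^2
(∇×G)₃ = ∂G₂/∂u − ∂G₁/∂v = -6*u*w + 7
∇×G = (16*u*v - 8*v, 6*u*v - 8*v^2, -6*u*w + 7)
At (-1, 1, 2): (-24, -14, 19).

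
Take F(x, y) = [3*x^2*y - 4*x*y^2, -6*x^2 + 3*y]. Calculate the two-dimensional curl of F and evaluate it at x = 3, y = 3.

∂F₂/∂x = -12*x
∂F₁/∂y = 3*x^2 - 8*x*y
Scalar curl = -3*x^2 + 8*x*y - 12*x
At (3, 3): 9.

9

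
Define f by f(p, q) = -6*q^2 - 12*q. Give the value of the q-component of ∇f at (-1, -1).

(∇f)_2 = ∂f/∂q = -12*q - 12
At (-1, -1): 0.

0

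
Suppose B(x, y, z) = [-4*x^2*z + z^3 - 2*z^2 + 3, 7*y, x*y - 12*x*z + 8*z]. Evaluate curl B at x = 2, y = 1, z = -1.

(∇×B)₁ = ∂B₃/∂y − ∂B₂/∂z = x
(∇×B)₂ = ∂B₁/∂z − ∂B₃/∂x = -4*x^2 - y + 3*z^2 + 8*z
(∇×B)₃ = ∂B₂/∂x − ∂B₁/∂y = 0
∇×B = (x, -4*x^2 - y + 3*z^2 + 8*z, 0)
At (2, 1, -1): (2, -22, 0).

(2, -22, 0)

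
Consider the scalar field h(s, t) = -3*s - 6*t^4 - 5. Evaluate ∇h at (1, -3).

(-3, 648)

∂h/∂s = -3
∂h/∂t = -24*t^3
∇h = (-3, -24*t^3)
At (1, -3): (-3, 648).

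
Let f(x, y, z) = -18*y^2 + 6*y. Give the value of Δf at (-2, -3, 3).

∂²f/∂x² = 0
∂²f/∂y² = -36
∂²f/∂z² = 0
∇²f = -36
At (-2, -3, 3): -36.

-36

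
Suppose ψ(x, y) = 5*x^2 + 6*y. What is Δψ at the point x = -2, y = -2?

∂²ψ/∂x² = 10
∂²ψ/∂y² = 0
∇²ψ = 10
At (-2, -2): 10.

10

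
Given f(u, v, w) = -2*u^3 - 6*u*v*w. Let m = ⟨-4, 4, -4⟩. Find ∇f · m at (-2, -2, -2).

∂f/∂u = -6*u^2 - 6*v*w
∂f/∂v = -6*u*w
∂f/∂w = -6*u*v
∇f at (-2, -2, -2) = (-48, -24, -24)
∇f · m = (-48)(-4) + (-24)(4) + (-24)(-4) = 192

192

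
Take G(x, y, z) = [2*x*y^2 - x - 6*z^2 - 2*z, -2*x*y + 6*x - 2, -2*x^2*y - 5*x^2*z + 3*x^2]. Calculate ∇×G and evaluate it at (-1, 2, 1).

(-2, -26, 10)

(∇×G)₁ = ∂G₃/∂y − ∂G₂/∂z = -2*x^2
(∇×G)₂ = ∂G₁/∂z − ∂G₃/∂x = 4*x*y + 10*x*z - 6*x - 12*z - 2
(∇×G)₃ = ∂G₂/∂x − ∂G₁/∂y = -4*x*y - 2*y + 6
∇×G = (-2*x^2, 4*x*y + 10*x*z - 6*x - 12*z - 2, -4*x*y - 2*y + 6)
At (-1, 2, 1): (-2, -26, 10).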